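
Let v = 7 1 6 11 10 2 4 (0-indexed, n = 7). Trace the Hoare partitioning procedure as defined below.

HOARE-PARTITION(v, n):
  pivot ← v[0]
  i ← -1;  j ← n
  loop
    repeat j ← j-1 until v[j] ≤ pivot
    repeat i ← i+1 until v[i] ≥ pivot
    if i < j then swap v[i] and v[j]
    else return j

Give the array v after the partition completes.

4 1 6 2 10 11 7

pivot=7
j stops at 6 (4), i stops at 0 (7); swap ⇒ 4 1 6 11 10 2 7
j stops at 5 (2), i stops at 3 (11); swap ⇒ 4 1 6 2 10 11 7
j stops at 3, i stops at 4; i≥j ⇒ return 3. v=4 1 6 2 10 11 7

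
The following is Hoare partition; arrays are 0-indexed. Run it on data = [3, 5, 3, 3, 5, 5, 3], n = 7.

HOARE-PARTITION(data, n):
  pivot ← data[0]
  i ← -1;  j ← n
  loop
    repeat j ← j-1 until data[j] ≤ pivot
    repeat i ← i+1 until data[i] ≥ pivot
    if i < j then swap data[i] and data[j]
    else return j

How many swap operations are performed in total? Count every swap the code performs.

pivot = data[0] = 3; i = -1, j = 7
j→6 (data[6]=3≤3), i→0 (data[0]=3≥3); i<j, swap → [3, 5, 3, 3, 5, 5, 3]
j→3 (data[3]=3≤3), i→1 (data[1]=5≥3); i<j, swap → [3, 3, 3, 5, 5, 5, 3]
j→2, i→2; i≥j, return j=2. data = [3, 3, 3, 5, 5, 5, 3]

2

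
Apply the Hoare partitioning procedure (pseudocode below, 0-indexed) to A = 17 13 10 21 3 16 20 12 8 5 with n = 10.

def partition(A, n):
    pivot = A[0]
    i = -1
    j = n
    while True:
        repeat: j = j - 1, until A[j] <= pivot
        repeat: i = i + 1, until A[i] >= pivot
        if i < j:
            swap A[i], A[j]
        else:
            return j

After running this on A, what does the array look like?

5 13 10 8 3 16 12 20 21 17

pivot=17
j stops at 9 (5), i stops at 0 (17); swap ⇒ 5 13 10 21 3 16 20 12 8 17
j stops at 8 (8), i stops at 3 (21); swap ⇒ 5 13 10 8 3 16 20 12 21 17
j stops at 7 (12), i stops at 6 (20); swap ⇒ 5 13 10 8 3 16 12 20 21 17
j stops at 6, i stops at 7; i≥j ⇒ return 6. A=5 13 10 8 3 16 12 20 21 17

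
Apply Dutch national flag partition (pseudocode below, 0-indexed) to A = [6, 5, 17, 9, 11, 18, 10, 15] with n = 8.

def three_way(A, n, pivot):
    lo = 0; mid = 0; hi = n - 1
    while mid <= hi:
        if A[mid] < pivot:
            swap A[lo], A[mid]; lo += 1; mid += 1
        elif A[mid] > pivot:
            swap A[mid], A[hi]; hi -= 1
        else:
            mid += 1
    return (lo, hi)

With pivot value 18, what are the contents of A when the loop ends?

lo=0 mid=0 hi=7
6<18: swap(0,0), lo=1 mid=1 ⇒ [6, 5, 17, 9, 11, 18, 10, 15]
5<18: swap(1,1), lo=2 mid=2 ⇒ [6, 5, 17, 9, 11, 18, 10, 15]
17<18: swap(2,2), lo=3 mid=3 ⇒ [6, 5, 17, 9, 11, 18, 10, 15]
9<18: swap(3,3), lo=4 mid=4 ⇒ [6, 5, 17, 9, 11, 18, 10, 15]
11<18: swap(4,4), lo=5 mid=5 ⇒ [6, 5, 17, 9, 11, 18, 10, 15]
18=18: mid=6
10<18: swap(5,6), lo=6 mid=7 ⇒ [6, 5, 17, 9, 11, 10, 18, 15]
15<18: swap(6,7), lo=7 mid=8 ⇒ [6, 5, 17, 9, 11, 10, 15, 18]
done. lo=7 hi=7; A=[6, 5, 17, 9, 11, 10, 15, 18]

[6, 5, 17, 9, 11, 10, 15, 18]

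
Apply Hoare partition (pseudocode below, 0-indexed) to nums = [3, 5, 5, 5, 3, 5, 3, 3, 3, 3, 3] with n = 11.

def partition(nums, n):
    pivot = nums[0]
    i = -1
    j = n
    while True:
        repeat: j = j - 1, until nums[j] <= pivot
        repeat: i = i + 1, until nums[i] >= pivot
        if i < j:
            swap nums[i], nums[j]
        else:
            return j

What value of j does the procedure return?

4

pivot=3
j stops at 10 (3), i stops at 0 (3); swap ⇒ [3, 5, 5, 5, 3, 5, 3, 3, 3, 3, 3]
j stops at 9 (3), i stops at 1 (5); swap ⇒ [3, 3, 5, 5, 3, 5, 3, 3, 3, 5, 3]
j stops at 8 (3), i stops at 2 (5); swap ⇒ [3, 3, 3, 5, 3, 5, 3, 3, 5, 5, 3]
j stops at 7 (3), i stops at 3 (5); swap ⇒ [3, 3, 3, 3, 3, 5, 3, 5, 5, 5, 3]
j stops at 6 (3), i stops at 4 (3); swap ⇒ [3, 3, 3, 3, 3, 5, 3, 5, 5, 5, 3]
j stops at 4, i stops at 5; i≥j ⇒ return 4. nums=[3, 3, 3, 3, 3, 5, 3, 5, 5, 5, 3]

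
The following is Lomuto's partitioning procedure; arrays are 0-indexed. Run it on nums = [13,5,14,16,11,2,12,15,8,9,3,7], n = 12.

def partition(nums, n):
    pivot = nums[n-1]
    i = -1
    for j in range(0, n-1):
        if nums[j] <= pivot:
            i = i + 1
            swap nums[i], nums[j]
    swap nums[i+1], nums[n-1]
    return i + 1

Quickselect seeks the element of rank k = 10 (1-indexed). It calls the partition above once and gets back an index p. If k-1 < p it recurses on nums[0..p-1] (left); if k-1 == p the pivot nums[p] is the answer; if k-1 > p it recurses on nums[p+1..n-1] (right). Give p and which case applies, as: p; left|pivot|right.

pivot = nums[11] = 7; i = -1
j=0: nums[0]=13 > 7 → no swap
j=1: nums[1]=5 ≤ 7 → i=0, swap nums[0],nums[1] → [5,13,14,16,11,2,12,15,8,9,3,7]
j=2: nums[2]=14 > 7 → no swap
j=3: nums[3]=16 > 7 → no swap
j=4: nums[4]=11 > 7 → no swap
j=5: nums[5]=2 ≤ 7 → i=1, swap nums[1],nums[5] → [5,2,14,16,11,13,12,15,8,9,3,7]
j=6: nums[6]=12 > 7 → no swap
j=7: nums[7]=15 > 7 → no swap
j=8: nums[8]=8 > 7 → no swap
j=9: nums[9]=9 > 7 → no swap
j=10: nums[10]=3 ≤ 7 → i=2, swap nums[2],nums[10] → [5,2,3,16,11,13,12,15,8,9,14,7]
final swap nums[3],nums[11] → [5,2,3,7,11,13,12,15,8,9,14,16]; return 3
p = 3; k-1 = 9 > 3 ⇒ right

3; right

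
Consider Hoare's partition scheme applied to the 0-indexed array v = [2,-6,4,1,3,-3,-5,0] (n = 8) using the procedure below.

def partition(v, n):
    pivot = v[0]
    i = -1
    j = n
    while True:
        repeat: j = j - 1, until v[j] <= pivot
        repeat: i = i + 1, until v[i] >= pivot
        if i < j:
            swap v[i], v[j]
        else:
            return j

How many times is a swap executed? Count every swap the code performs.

3

pivot=2
j stops at 7 (0), i stops at 0 (2); swap ⇒ [0,-6,4,1,3,-3,-5,2]
j stops at 6 (-5), i stops at 2 (4); swap ⇒ [0,-6,-5,1,3,-3,4,2]
j stops at 5 (-3), i stops at 4 (3); swap ⇒ [0,-6,-5,1,-3,3,4,2]
j stops at 4, i stops at 5; i≥j ⇒ return 4. v=[0,-6,-5,1,-3,3,4,2]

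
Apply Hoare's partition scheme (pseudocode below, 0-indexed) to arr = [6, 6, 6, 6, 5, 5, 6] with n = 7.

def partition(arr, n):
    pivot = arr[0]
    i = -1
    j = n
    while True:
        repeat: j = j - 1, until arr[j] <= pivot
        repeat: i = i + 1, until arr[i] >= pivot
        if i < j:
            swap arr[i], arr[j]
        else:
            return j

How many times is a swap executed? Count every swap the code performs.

3

pivot = arr[0] = 6; i = -1, j = 7
j→6 (arr[6]=6≤6), i→0 (arr[0]=6≥6); i<j, swap → [6, 6, 6, 6, 5, 5, 6]
j→5 (arr[5]=5≤6), i→1 (arr[1]=6≥6); i<j, swap → [6, 5, 6, 6, 5, 6, 6]
j→4 (arr[4]=5≤6), i→2 (arr[2]=6≥6); i<j, swap → [6, 5, 5, 6, 6, 6, 6]
j→3, i→3; i≥j, return j=3. arr = [6, 5, 5, 6, 6, 6, 6]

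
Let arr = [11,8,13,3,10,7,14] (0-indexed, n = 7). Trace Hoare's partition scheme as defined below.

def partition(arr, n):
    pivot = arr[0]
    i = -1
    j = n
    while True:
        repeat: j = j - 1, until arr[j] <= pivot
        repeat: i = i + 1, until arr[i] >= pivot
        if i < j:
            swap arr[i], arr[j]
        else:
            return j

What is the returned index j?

pivot=11
j stops at 5 (7), i stops at 0 (11); swap ⇒ [7,8,13,3,10,11,14]
j stops at 4 (10), i stops at 2 (13); swap ⇒ [7,8,10,3,13,11,14]
j stops at 3, i stops at 4; i≥j ⇒ return 3. arr=[7,8,10,3,13,11,14]

3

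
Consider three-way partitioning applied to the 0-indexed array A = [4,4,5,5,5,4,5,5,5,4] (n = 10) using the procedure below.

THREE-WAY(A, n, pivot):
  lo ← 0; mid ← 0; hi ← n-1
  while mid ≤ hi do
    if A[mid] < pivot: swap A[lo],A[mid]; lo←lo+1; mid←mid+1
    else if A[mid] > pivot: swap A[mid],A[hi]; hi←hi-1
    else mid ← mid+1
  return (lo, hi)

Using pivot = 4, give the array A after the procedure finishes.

pivot = 4; lo=0, mid=0, hi=9
A[mid]=4=4: mid=1
A[mid]=4=4: mid=2
A[mid]=5>4: swap A[2],A[9]; hi=8 → [4,4,4,5,5,4,5,5,5,5]
A[mid]=4=4: mid=3
A[mid]=5>4: swap A[3],A[8]; hi=7 → [4,4,4,5,5,4,5,5,5,5]
A[mid]=5>4: swap A[3],A[7]; hi=6 → [4,4,4,5,5,4,5,5,5,5]
A[mid]=5>4: swap A[3],A[6]; hi=5 → [4,4,4,5,5,4,5,5,5,5]
A[mid]=5>4: swap A[3],A[5]; hi=4 → [4,4,4,4,5,5,5,5,5,5]
A[mid]=4=4: mid=4
A[mid]=5>4: swap A[4],A[4]; hi=3 → [4,4,4,4,5,5,5,5,5,5]
end: lo=0, hi=3; A = [4,4,4,4,5,5,5,5,5,5]

[4,4,4,4,5,5,5,5,5,5]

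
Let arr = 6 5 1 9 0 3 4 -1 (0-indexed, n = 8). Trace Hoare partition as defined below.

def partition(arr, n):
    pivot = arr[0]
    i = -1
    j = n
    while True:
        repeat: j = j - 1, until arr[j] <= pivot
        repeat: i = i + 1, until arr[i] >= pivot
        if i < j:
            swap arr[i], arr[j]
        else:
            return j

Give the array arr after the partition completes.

-1 5 1 4 0 3 9 6

pivot = arr[0] = 6; i = -1, j = 8
j→7 (arr[7]=-1≤6), i→0 (arr[0]=6≥6); i<j, swap → -1 5 1 9 0 3 4 6
j→6 (arr[6]=4≤6), i→3 (arr[3]=9≥6); i<j, swap → -1 5 1 4 0 3 9 6
j→5, i→6; i≥j, return j=5. arr = -1 5 1 4 0 3 9 6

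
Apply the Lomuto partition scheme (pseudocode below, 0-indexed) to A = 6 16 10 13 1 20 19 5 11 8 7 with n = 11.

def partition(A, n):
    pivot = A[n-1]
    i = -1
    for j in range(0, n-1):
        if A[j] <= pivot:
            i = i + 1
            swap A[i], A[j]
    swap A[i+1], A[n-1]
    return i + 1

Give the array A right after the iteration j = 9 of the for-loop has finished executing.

pivot=7, i=-1
j=0: 6≤7, i=0, swap(0,0) ⇒ 6 16 10 13 1 20 19 5 11 8 7
j=1: 16>7, skip
j=2: 10>7, skip
j=3: 13>7, skip
j=4: 1≤7, i=1, swap(1,4) ⇒ 6 1 10 13 16 20 19 5 11 8 7
j=5: 20>7, skip
j=6: 19>7, skip
j=7: 5≤7, i=2, swap(2,7) ⇒ 6 1 5 13 16 20 19 10 11 8 7
j=8: 11>7, skip
j=9: 8>7, skip
(after j=9) A = 6 1 5 13 16 20 19 10 11 8 7

6 1 5 13 16 20 19 10 11 8 7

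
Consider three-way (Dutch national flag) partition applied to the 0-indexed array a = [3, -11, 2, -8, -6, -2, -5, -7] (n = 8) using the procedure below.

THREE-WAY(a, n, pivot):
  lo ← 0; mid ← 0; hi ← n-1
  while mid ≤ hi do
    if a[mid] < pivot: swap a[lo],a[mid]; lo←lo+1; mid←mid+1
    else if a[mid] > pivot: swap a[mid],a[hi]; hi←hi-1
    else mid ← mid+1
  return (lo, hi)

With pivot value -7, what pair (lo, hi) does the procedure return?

(2, 2)

pivot = -7; lo=0, mid=0, hi=7
a[mid]=3>-7: swap a[0],a[7]; hi=6 → [-7, -11, 2, -8, -6, -2, -5, 3]
a[mid]=-7=-7: mid=1
a[mid]=-11<-7: swap a[0],a[1]; lo=1,mid=2 → [-11, -7, 2, -8, -6, -2, -5, 3]
a[mid]=2>-7: swap a[2],a[6]; hi=5 → [-11, -7, -5, -8, -6, -2, 2, 3]
a[mid]=-5>-7: swap a[2],a[5]; hi=4 → [-11, -7, -2, -8, -6, -5, 2, 3]
a[mid]=-2>-7: swap a[2],a[4]; hi=3 → [-11, -7, -6, -8, -2, -5, 2, 3]
a[mid]=-6>-7: swap a[2],a[3]; hi=2 → [-11, -7, -8, -6, -2, -5, 2, 3]
a[mid]=-8<-7: swap a[1],a[2]; lo=2,mid=3 → [-11, -8, -7, -6, -2, -5, 2, 3]
end: lo=2, hi=2; a = [-11, -8, -7, -6, -2, -5, 2, 3]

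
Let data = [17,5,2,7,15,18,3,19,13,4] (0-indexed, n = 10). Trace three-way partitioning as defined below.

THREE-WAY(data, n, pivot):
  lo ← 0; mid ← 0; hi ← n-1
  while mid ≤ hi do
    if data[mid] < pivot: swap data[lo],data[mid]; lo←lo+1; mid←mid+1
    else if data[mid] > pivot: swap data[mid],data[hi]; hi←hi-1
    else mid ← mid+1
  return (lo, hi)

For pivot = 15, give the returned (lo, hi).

pivot = 15; lo=0, mid=0, hi=9
data[mid]=17>15: swap data[0],data[9]; hi=8 → [4,5,2,7,15,18,3,19,13,17]
data[mid]=4<15: swap data[0],data[0]; lo=1,mid=1 → [4,5,2,7,15,18,3,19,13,17]
data[mid]=5<15: swap data[1],data[1]; lo=2,mid=2 → [4,5,2,7,15,18,3,19,13,17]
data[mid]=2<15: swap data[2],data[2]; lo=3,mid=3 → [4,5,2,7,15,18,3,19,13,17]
data[mid]=7<15: swap data[3],data[3]; lo=4,mid=4 → [4,5,2,7,15,18,3,19,13,17]
data[mid]=15=15: mid=5
data[mid]=18>15: swap data[5],data[8]; hi=7 → [4,5,2,7,15,13,3,19,18,17]
data[mid]=13<15: swap data[4],data[5]; lo=5,mid=6 → [4,5,2,7,13,15,3,19,18,17]
data[mid]=3<15: swap data[5],data[6]; lo=6,mid=7 → [4,5,2,7,13,3,15,19,18,17]
data[mid]=19>15: swap data[7],data[7]; hi=6 → [4,5,2,7,13,3,15,19,18,17]
end: lo=6, hi=6; data = [4,5,2,7,13,3,15,19,18,17]

(6, 6)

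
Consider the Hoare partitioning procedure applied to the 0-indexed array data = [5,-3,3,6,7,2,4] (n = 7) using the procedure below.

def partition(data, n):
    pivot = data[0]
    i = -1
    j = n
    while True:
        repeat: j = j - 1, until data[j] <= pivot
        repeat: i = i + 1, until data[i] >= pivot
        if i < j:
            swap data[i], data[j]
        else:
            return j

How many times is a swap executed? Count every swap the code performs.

2

pivot=5
j stops at 6 (4), i stops at 0 (5); swap ⇒ [4,-3,3,6,7,2,5]
j stops at 5 (2), i stops at 3 (6); swap ⇒ [4,-3,3,2,7,6,5]
j stops at 3, i stops at 4; i≥j ⇒ return 3. data=[4,-3,3,2,7,6,5]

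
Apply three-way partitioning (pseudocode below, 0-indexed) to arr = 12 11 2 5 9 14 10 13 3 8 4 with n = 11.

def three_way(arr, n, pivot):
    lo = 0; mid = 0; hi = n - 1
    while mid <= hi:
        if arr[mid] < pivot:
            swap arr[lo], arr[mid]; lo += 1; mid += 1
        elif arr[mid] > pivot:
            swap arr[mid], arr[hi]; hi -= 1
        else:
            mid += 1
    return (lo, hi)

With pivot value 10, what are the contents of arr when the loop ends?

pivot = 10; lo=0, mid=0, hi=10
arr[mid]=12>10: swap arr[0],arr[10]; hi=9 → 4 11 2 5 9 14 10 13 3 8 12
arr[mid]=4<10: swap arr[0],arr[0]; lo=1,mid=1 → 4 11 2 5 9 14 10 13 3 8 12
arr[mid]=11>10: swap arr[1],arr[9]; hi=8 → 4 8 2 5 9 14 10 13 3 11 12
arr[mid]=8<10: swap arr[1],arr[1]; lo=2,mid=2 → 4 8 2 5 9 14 10 13 3 11 12
arr[mid]=2<10: swap arr[2],arr[2]; lo=3,mid=3 → 4 8 2 5 9 14 10 13 3 11 12
arr[mid]=5<10: swap arr[3],arr[3]; lo=4,mid=4 → 4 8 2 5 9 14 10 13 3 11 12
arr[mid]=9<10: swap arr[4],arr[4]; lo=5,mid=5 → 4 8 2 5 9 14 10 13 3 11 12
arr[mid]=14>10: swap arr[5],arr[8]; hi=7 → 4 8 2 5 9 3 10 13 14 11 12
arr[mid]=3<10: swap arr[5],arr[5]; lo=6,mid=6 → 4 8 2 5 9 3 10 13 14 11 12
arr[mid]=10=10: mid=7
arr[mid]=13>10: swap arr[7],arr[7]; hi=6 → 4 8 2 5 9 3 10 13 14 11 12
end: lo=6, hi=6; arr = 4 8 2 5 9 3 10 13 14 11 12

4 8 2 5 9 3 10 13 14 11 12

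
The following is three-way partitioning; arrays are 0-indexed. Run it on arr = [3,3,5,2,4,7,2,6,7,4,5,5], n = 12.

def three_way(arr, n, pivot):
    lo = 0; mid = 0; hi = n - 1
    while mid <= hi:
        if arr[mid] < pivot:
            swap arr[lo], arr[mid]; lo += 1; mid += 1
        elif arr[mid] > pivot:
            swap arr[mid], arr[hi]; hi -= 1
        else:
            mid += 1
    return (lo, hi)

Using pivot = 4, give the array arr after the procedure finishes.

[3,3,2,2,4,4,6,7,7,5,5,5]

lo=0 mid=0 hi=11
3<4: swap(0,0), lo=1 mid=1 ⇒ [3,3,5,2,4,7,2,6,7,4,5,5]
3<4: swap(1,1), lo=2 mid=2 ⇒ [3,3,5,2,4,7,2,6,7,4,5,5]
5>4: swap(2,11), hi=10 ⇒ [3,3,5,2,4,7,2,6,7,4,5,5]
5>4: swap(2,10), hi=9 ⇒ [3,3,5,2,4,7,2,6,7,4,5,5]
5>4: swap(2,9), hi=8 ⇒ [3,3,4,2,4,7,2,6,7,5,5,5]
4=4: mid=3
2<4: swap(2,3), lo=3 mid=4 ⇒ [3,3,2,4,4,7,2,6,7,5,5,5]
4=4: mid=5
7>4: swap(5,8), hi=7 ⇒ [3,3,2,4,4,7,2,6,7,5,5,5]
7>4: swap(5,7), hi=6 ⇒ [3,3,2,4,4,6,2,7,7,5,5,5]
6>4: swap(5,6), hi=5 ⇒ [3,3,2,4,4,2,6,7,7,5,5,5]
2<4: swap(3,5), lo=4 mid=6 ⇒ [3,3,2,2,4,4,6,7,7,5,5,5]
done. lo=4 hi=5; arr=[3,3,2,2,4,4,6,7,7,5,5,5]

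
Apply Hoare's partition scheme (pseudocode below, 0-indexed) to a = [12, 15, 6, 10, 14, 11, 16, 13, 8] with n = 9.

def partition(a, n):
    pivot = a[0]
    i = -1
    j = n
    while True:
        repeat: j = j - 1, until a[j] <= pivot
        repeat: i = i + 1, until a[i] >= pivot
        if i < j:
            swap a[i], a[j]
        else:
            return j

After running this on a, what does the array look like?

pivot=12
j stops at 8 (8), i stops at 0 (12); swap ⇒ [8, 15, 6, 10, 14, 11, 16, 13, 12]
j stops at 5 (11), i stops at 1 (15); swap ⇒ [8, 11, 6, 10, 14, 15, 16, 13, 12]
j stops at 3, i stops at 4; i≥j ⇒ return 3. a=[8, 11, 6, 10, 14, 15, 16, 13, 12]

[8, 11, 6, 10, 14, 15, 16, 13, 12]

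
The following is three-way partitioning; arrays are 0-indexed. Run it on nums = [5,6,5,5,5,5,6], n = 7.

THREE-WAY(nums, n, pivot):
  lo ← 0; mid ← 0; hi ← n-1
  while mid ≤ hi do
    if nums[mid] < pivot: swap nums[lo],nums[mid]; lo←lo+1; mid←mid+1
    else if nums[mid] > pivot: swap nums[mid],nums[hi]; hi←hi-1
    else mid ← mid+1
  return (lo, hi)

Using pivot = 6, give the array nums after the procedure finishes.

pivot = 6; lo=0, mid=0, hi=6
nums[mid]=5<6: swap nums[0],nums[0]; lo=1,mid=1 → [5,6,5,5,5,5,6]
nums[mid]=6=6: mid=2
nums[mid]=5<6: swap nums[1],nums[2]; lo=2,mid=3 → [5,5,6,5,5,5,6]
nums[mid]=5<6: swap nums[2],nums[3]; lo=3,mid=4 → [5,5,5,6,5,5,6]
nums[mid]=5<6: swap nums[3],nums[4]; lo=4,mid=5 → [5,5,5,5,6,5,6]
nums[mid]=5<6: swap nums[4],nums[5]; lo=5,mid=6 → [5,5,5,5,5,6,6]
nums[mid]=6=6: mid=7
end: lo=5, hi=6; nums = [5,5,5,5,5,6,6]

[5,5,5,5,5,6,6]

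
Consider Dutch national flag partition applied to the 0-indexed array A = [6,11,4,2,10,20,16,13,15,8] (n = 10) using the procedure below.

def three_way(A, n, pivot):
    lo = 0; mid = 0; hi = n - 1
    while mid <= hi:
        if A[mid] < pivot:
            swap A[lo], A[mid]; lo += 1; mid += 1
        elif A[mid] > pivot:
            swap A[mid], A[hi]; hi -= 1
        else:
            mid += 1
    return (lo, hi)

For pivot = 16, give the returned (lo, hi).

(8, 8)

lo=0 mid=0 hi=9
6<16: swap(0,0), lo=1 mid=1 ⇒ [6,11,4,2,10,20,16,13,15,8]
11<16: swap(1,1), lo=2 mid=2 ⇒ [6,11,4,2,10,20,16,13,15,8]
4<16: swap(2,2), lo=3 mid=3 ⇒ [6,11,4,2,10,20,16,13,15,8]
2<16: swap(3,3), lo=4 mid=4 ⇒ [6,11,4,2,10,20,16,13,15,8]
10<16: swap(4,4), lo=5 mid=5 ⇒ [6,11,4,2,10,20,16,13,15,8]
20>16: swap(5,9), hi=8 ⇒ [6,11,4,2,10,8,16,13,15,20]
8<16: swap(5,5), lo=6 mid=6 ⇒ [6,11,4,2,10,8,16,13,15,20]
16=16: mid=7
13<16: swap(6,7), lo=7 mid=8 ⇒ [6,11,4,2,10,8,13,16,15,20]
15<16: swap(7,8), lo=8 mid=9 ⇒ [6,11,4,2,10,8,13,15,16,20]
done. lo=8 hi=8; A=[6,11,4,2,10,8,13,15,16,20]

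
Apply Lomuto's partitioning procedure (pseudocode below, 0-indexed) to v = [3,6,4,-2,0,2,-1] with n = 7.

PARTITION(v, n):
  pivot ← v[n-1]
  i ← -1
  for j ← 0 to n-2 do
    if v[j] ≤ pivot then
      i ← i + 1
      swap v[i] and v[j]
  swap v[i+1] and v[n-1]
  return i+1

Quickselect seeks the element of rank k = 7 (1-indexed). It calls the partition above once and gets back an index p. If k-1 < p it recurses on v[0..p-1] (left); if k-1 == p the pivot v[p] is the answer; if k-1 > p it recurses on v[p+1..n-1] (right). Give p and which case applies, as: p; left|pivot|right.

1; right

pivot = v[6] = -1; i = -1
j=0: v[0]=3 > -1 → no swap
j=1: v[1]=6 > -1 → no swap
j=2: v[2]=4 > -1 → no swap
j=3: v[3]=-2 ≤ -1 → i=0, swap v[0],v[3] → [-2,6,4,3,0,2,-1]
j=4: v[4]=0 > -1 → no swap
j=5: v[5]=2 > -1 → no swap
final swap v[1],v[6] → [-2,-1,4,3,0,2,6]; return 1
p = 1; k-1 = 6 > 1 ⇒ right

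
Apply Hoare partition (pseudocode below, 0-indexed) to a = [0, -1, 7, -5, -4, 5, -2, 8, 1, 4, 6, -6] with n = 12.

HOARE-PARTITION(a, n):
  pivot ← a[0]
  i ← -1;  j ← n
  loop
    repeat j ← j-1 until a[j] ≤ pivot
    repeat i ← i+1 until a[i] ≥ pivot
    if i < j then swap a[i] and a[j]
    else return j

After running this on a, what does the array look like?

pivot = a[0] = 0; i = -1, j = 12
j→11 (a[11]=-6≤0), i→0 (a[0]=0≥0); i<j, swap → [-6, -1, 7, -5, -4, 5, -2, 8, 1, 4, 6, 0]
j→6 (a[6]=-2≤0), i→2 (a[2]=7≥0); i<j, swap → [-6, -1, -2, -5, -4, 5, 7, 8, 1, 4, 6, 0]
j→4, i→5; i≥j, return j=4. a = [-6, -1, -2, -5, -4, 5, 7, 8, 1, 4, 6, 0]

[-6, -1, -2, -5, -4, 5, 7, 8, 1, 4, 6, 0]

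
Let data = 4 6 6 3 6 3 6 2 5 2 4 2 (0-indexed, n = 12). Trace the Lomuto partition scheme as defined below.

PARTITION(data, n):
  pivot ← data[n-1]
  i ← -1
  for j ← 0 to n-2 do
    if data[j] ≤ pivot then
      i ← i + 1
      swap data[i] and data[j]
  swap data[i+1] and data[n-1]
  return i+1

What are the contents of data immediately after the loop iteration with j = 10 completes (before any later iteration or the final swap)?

pivot = data[11] = 2; i = -1
j=0: data[0]=4 > 2 → no swap
j=1: data[1]=6 > 2 → no swap
j=2: data[2]=6 > 2 → no swap
j=3: data[3]=3 > 2 → no swap
j=4: data[4]=6 > 2 → no swap
j=5: data[5]=3 > 2 → no swap
j=6: data[6]=6 > 2 → no swap
j=7: data[7]=2 ≤ 2 → i=0, swap data[0],data[7] → 2 6 6 3 6 3 6 4 5 2 4 2
j=8: data[8]=5 > 2 → no swap
j=9: data[9]=2 ≤ 2 → i=1, swap data[1],data[9] → 2 2 6 3 6 3 6 4 5 6 4 2
j=10: data[10]=4 > 2 → no swap
(after j=10) data = 2 2 6 3 6 3 6 4 5 6 4 2

2 2 6 3 6 3 6 4 5 6 4 2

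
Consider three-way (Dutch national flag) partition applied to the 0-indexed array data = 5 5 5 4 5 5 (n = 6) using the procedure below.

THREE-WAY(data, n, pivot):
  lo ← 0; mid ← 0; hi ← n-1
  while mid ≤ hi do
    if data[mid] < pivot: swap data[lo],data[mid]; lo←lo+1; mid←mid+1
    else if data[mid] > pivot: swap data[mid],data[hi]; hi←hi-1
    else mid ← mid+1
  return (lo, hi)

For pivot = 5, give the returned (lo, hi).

pivot = 5; lo=0, mid=0, hi=5
data[mid]=5=5: mid=1
data[mid]=5=5: mid=2
data[mid]=5=5: mid=3
data[mid]=4<5: swap data[0],data[3]; lo=1,mid=4 → 4 5 5 5 5 5
data[mid]=5=5: mid=5
data[mid]=5=5: mid=6
end: lo=1, hi=5; data = 4 5 5 5 5 5

(1, 5)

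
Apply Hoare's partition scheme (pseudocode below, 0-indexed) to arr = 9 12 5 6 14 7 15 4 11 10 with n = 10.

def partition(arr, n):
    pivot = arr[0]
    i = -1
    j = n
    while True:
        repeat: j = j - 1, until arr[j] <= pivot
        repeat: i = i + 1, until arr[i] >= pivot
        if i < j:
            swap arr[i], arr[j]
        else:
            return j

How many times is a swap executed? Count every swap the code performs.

2

pivot = arr[0] = 9; i = -1, j = 10
j→7 (arr[7]=4≤9), i→0 (arr[0]=9≥9); i<j, swap → 4 12 5 6 14 7 15 9 11 10
j→5 (arr[5]=7≤9), i→1 (arr[1]=12≥9); i<j, swap → 4 7 5 6 14 12 15 9 11 10
j→3, i→4; i≥j, return j=3. arr = 4 7 5 6 14 12 15 9 11 10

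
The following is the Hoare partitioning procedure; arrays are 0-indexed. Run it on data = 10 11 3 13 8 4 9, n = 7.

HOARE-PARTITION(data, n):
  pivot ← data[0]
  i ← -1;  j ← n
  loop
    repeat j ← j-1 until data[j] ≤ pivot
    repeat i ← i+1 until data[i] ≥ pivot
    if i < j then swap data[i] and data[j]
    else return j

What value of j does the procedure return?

pivot = data[0] = 10; i = -1, j = 7
j→6 (data[6]=9≤10), i→0 (data[0]=10≥10); i<j, swap → 9 11 3 13 8 4 10
j→5 (data[5]=4≤10), i→1 (data[1]=11≥10); i<j, swap → 9 4 3 13 8 11 10
j→4 (data[4]=8≤10), i→3 (data[3]=13≥10); i<j, swap → 9 4 3 8 13 11 10
j→3, i→4; i≥j, return j=3. data = 9 4 3 8 13 11 10

3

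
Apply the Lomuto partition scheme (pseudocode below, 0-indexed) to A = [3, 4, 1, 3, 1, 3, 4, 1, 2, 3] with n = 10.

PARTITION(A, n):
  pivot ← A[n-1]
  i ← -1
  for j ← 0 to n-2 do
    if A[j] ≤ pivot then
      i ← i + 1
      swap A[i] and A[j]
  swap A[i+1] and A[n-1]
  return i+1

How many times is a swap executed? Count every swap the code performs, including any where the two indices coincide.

8

pivot=3, i=-1
j=0: 3≤3, i=0, swap(0,0) ⇒ [3, 4, 1, 3, 1, 3, 4, 1, 2, 3]
j=1: 4>3, skip
j=2: 1≤3, i=1, swap(1,2) ⇒ [3, 1, 4, 3, 1, 3, 4, 1, 2, 3]
j=3: 3≤3, i=2, swap(2,3) ⇒ [3, 1, 3, 4, 1, 3, 4, 1, 2, 3]
j=4: 1≤3, i=3, swap(3,4) ⇒ [3, 1, 3, 1, 4, 3, 4, 1, 2, 3]
j=5: 3≤3, i=4, swap(4,5) ⇒ [3, 1, 3, 1, 3, 4, 4, 1, 2, 3]
j=6: 4>3, skip
j=7: 1≤3, i=5, swap(5,7) ⇒ [3, 1, 3, 1, 3, 1, 4, 4, 2, 3]
j=8: 2≤3, i=6, swap(6,8) ⇒ [3, 1, 3, 1, 3, 1, 2, 4, 4, 3]
swap(7,9) ⇒ [3, 1, 3, 1, 3, 1, 2, 3, 4, 4]; return 7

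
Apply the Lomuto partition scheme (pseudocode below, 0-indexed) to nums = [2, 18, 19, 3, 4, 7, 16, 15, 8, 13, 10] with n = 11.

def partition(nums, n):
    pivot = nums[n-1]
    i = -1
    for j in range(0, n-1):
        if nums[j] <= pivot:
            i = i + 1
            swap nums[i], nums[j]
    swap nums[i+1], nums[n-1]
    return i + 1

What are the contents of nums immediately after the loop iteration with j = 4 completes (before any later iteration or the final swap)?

[2, 3, 4, 18, 19, 7, 16, 15, 8, 13, 10]

pivot = nums[10] = 10; i = -1
j=0: nums[0]=2 ≤ 10 → i=0, swap nums[0],nums[0] (no change) → [2, 18, 19, 3, 4, 7, 16, 15, 8, 13, 10]
j=1: nums[1]=18 > 10 → no swap
j=2: nums[2]=19 > 10 → no swap
j=3: nums[3]=3 ≤ 10 → i=1, swap nums[1],nums[3] → [2, 3, 19, 18, 4, 7, 16, 15, 8, 13, 10]
j=4: nums[4]=4 ≤ 10 → i=2, swap nums[2],nums[4] → [2, 3, 4, 18, 19, 7, 16, 15, 8, 13, 10]
(after j=4) nums = [2, 3, 4, 18, 19, 7, 16, 15, 8, 13, 10]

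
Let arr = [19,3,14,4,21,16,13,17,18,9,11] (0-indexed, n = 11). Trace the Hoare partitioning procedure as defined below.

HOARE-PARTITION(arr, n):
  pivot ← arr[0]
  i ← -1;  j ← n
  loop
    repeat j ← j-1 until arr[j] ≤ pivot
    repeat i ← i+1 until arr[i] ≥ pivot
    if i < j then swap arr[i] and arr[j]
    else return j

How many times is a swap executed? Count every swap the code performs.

pivot = arr[0] = 19; i = -1, j = 11
j→10 (arr[10]=11≤19), i→0 (arr[0]=19≥19); i<j, swap → [11,3,14,4,21,16,13,17,18,9,19]
j→9 (arr[9]=9≤19), i→4 (arr[4]=21≥19); i<j, swap → [11,3,14,4,9,16,13,17,18,21,19]
j→8, i→9; i≥j, return j=8. arr = [11,3,14,4,9,16,13,17,18,21,19]

2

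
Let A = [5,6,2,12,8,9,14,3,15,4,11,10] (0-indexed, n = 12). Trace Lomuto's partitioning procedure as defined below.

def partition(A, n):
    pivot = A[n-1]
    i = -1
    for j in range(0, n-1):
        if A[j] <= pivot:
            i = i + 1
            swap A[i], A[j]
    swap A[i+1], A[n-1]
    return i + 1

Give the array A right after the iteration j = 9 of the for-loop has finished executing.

[5,6,2,8,9,3,4,12,15,14,11,10]

pivot = A[11] = 10; i = -1
j=0: A[0]=5 ≤ 10 → i=0, swap A[0],A[0] (no change) → [5,6,2,12,8,9,14,3,15,4,11,10]
j=1: A[1]=6 ≤ 10 → i=1, swap A[1],A[1] (no change) → [5,6,2,12,8,9,14,3,15,4,11,10]
j=2: A[2]=2 ≤ 10 → i=2, swap A[2],A[2] (no change) → [5,6,2,12,8,9,14,3,15,4,11,10]
j=3: A[3]=12 > 10 → no swap
j=4: A[4]=8 ≤ 10 → i=3, swap A[3],A[4] → [5,6,2,8,12,9,14,3,15,4,11,10]
j=5: A[5]=9 ≤ 10 → i=4, swap A[4],A[5] → [5,6,2,8,9,12,14,3,15,4,11,10]
j=6: A[6]=14 > 10 → no swap
j=7: A[7]=3 ≤ 10 → i=5, swap A[5],A[7] → [5,6,2,8,9,3,14,12,15,4,11,10]
j=8: A[8]=15 > 10 → no swap
j=9: A[9]=4 ≤ 10 → i=6, swap A[6],A[9] → [5,6,2,8,9,3,4,12,15,14,11,10]
(after j=9) A = [5,6,2,8,9,3,4,12,15,14,11,10]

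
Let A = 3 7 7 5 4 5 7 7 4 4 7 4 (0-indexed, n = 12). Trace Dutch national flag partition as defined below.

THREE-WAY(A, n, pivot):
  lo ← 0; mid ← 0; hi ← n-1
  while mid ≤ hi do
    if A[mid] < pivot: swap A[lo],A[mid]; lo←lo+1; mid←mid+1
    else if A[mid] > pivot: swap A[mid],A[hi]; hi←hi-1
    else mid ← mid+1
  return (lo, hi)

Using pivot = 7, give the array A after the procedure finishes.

pivot = 7; lo=0, mid=0, hi=11
A[mid]=3<7: swap A[0],A[0]; lo=1,mid=1 → 3 7 7 5 4 5 7 7 4 4 7 4
A[mid]=7=7: mid=2
A[mid]=7=7: mid=3
A[mid]=5<7: swap A[1],A[3]; lo=2,mid=4 → 3 5 7 7 4 5 7 7 4 4 7 4
A[mid]=4<7: swap A[2],A[4]; lo=3,mid=5 → 3 5 4 7 7 5 7 7 4 4 7 4
A[mid]=5<7: swap A[3],A[5]; lo=4,mid=6 → 3 5 4 5 7 7 7 7 4 4 7 4
A[mid]=7=7: mid=7
A[mid]=7=7: mid=8
A[mid]=4<7: swap A[4],A[8]; lo=5,mid=9 → 3 5 4 5 4 7 7 7 7 4 7 4
A[mid]=4<7: swap A[5],A[9]; lo=6,mid=10 → 3 5 4 5 4 4 7 7 7 7 7 4
A[mid]=7=7: mid=11
A[mid]=4<7: swap A[6],A[11]; lo=7,mid=12 → 3 5 4 5 4 4 4 7 7 7 7 7
end: lo=7, hi=11; A = 3 5 4 5 4 4 4 7 7 7 7 7

3 5 4 5 4 4 4 7 7 7 7 7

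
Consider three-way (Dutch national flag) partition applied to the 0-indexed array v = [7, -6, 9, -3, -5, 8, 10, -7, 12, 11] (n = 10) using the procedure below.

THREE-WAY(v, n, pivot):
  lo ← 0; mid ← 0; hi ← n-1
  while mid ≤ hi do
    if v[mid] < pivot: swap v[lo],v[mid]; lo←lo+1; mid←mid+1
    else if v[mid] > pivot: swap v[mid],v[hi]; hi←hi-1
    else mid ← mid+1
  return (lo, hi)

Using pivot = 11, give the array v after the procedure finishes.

lo=0 mid=0 hi=9
7<11: swap(0,0), lo=1 mid=1 ⇒ [7, -6, 9, -3, -5, 8, 10, -7, 12, 11]
-6<11: swap(1,1), lo=2 mid=2 ⇒ [7, -6, 9, -3, -5, 8, 10, -7, 12, 11]
9<11: swap(2,2), lo=3 mid=3 ⇒ [7, -6, 9, -3, -5, 8, 10, -7, 12, 11]
-3<11: swap(3,3), lo=4 mid=4 ⇒ [7, -6, 9, -3, -5, 8, 10, -7, 12, 11]
-5<11: swap(4,4), lo=5 mid=5 ⇒ [7, -6, 9, -3, -5, 8, 10, -7, 12, 11]
8<11: swap(5,5), lo=6 mid=6 ⇒ [7, -6, 9, -3, -5, 8, 10, -7, 12, 11]
10<11: swap(6,6), lo=7 mid=7 ⇒ [7, -6, 9, -3, -5, 8, 10, -7, 12, 11]
-7<11: swap(7,7), lo=8 mid=8 ⇒ [7, -6, 9, -3, -5, 8, 10, -7, 12, 11]
12>11: swap(8,9), hi=8 ⇒ [7, -6, 9, -3, -5, 8, 10, -7, 11, 12]
11=11: mid=9
done. lo=8 hi=8; v=[7, -6, 9, -3, -5, 8, 10, -7, 11, 12]

[7, -6, 9, -3, -5, 8, 10, -7, 11, 12]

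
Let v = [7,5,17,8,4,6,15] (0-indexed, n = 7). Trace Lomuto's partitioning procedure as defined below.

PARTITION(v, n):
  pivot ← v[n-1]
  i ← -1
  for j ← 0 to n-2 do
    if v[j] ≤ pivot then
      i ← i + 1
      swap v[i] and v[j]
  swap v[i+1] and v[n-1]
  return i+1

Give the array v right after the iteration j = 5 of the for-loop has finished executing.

[7,5,8,4,6,17,15]

pivot = v[6] = 15; i = -1
j=0: v[0]=7 ≤ 15 → i=0, swap v[0],v[0] (no change) → [7,5,17,8,4,6,15]
j=1: v[1]=5 ≤ 15 → i=1, swap v[1],v[1] (no change) → [7,5,17,8,4,6,15]
j=2: v[2]=17 > 15 → no swap
j=3: v[3]=8 ≤ 15 → i=2, swap v[2],v[3] → [7,5,8,17,4,6,15]
j=4: v[4]=4 ≤ 15 → i=3, swap v[3],v[4] → [7,5,8,4,17,6,15]
j=5: v[5]=6 ≤ 15 → i=4, swap v[4],v[5] → [7,5,8,4,6,17,15]
(after j=5) v = [7,5,8,4,6,17,15]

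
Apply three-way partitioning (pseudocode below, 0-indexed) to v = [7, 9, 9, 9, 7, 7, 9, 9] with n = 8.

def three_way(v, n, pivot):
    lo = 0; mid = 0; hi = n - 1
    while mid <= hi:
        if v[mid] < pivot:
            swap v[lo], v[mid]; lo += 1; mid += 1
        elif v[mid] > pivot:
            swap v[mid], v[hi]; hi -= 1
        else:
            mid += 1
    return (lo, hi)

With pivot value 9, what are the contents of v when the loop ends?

[7, 7, 7, 9, 9, 9, 9, 9]

lo=0 mid=0 hi=7
7<9: swap(0,0), lo=1 mid=1 ⇒ [7, 9, 9, 9, 7, 7, 9, 9]
9=9: mid=2
9=9: mid=3
9=9: mid=4
7<9: swap(1,4), lo=2 mid=5 ⇒ [7, 7, 9, 9, 9, 7, 9, 9]
7<9: swap(2,5), lo=3 mid=6 ⇒ [7, 7, 7, 9, 9, 9, 9, 9]
9=9: mid=7
9=9: mid=8
done. lo=3 hi=7; v=[7, 7, 7, 9, 9, 9, 9, 9]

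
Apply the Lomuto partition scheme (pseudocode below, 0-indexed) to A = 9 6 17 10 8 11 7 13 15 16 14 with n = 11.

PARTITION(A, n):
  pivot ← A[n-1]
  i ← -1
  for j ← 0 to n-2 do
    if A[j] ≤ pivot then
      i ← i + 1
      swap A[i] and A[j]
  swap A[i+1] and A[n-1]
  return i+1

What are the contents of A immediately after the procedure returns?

pivot = A[10] = 14; i = -1
j=0: A[0]=9 ≤ 14 → i=0, swap A[0],A[0] (no change) → 9 6 17 10 8 11 7 13 15 16 14
j=1: A[1]=6 ≤ 14 → i=1, swap A[1],A[1] (no change) → 9 6 17 10 8 11 7 13 15 16 14
j=2: A[2]=17 > 14 → no swap
j=3: A[3]=10 ≤ 14 → i=2, swap A[2],A[3] → 9 6 10 17 8 11 7 13 15 16 14
j=4: A[4]=8 ≤ 14 → i=3, swap A[3],A[4] → 9 6 10 8 17 11 7 13 15 16 14
j=5: A[5]=11 ≤ 14 → i=4, swap A[4],A[5] → 9 6 10 8 11 17 7 13 15 16 14
j=6: A[6]=7 ≤ 14 → i=5, swap A[5],A[6] → 9 6 10 8 11 7 17 13 15 16 14
j=7: A[7]=13 ≤ 14 → i=6, swap A[6],A[7] → 9 6 10 8 11 7 13 17 15 16 14
j=8: A[8]=15 > 14 → no swap
j=9: A[9]=16 > 14 → no swap
final swap A[7],A[10] → 9 6 10 8 11 7 13 14 15 16 17; return 7

9 6 10 8 11 7 13 14 15 16 17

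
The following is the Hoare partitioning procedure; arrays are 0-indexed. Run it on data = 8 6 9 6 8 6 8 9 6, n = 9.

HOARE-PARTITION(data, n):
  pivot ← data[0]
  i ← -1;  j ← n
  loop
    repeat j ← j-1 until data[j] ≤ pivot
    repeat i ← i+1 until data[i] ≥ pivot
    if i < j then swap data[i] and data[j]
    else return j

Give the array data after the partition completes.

pivot = data[0] = 8; i = -1, j = 9
j→8 (data[8]=6≤8), i→0 (data[0]=8≥8); i<j, swap → 6 6 9 6 8 6 8 9 8
j→6 (data[6]=8≤8), i→2 (data[2]=9≥8); i<j, swap → 6 6 8 6 8 6 9 9 8
j→5 (data[5]=6≤8), i→4 (data[4]=8≥8); i<j, swap → 6 6 8 6 6 8 9 9 8
j→4, i→5; i≥j, return j=4. data = 6 6 8 6 6 8 9 9 8

6 6 8 6 6 8 9 9 8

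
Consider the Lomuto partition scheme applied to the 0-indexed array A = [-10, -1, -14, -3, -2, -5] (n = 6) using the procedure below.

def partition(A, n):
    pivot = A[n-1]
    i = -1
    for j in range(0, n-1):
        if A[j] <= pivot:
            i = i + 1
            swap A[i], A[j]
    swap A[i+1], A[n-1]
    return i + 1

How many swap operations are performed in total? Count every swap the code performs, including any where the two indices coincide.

3

pivot = A[5] = -5; i = -1
j=0: A[0]=-10 ≤ -5 → i=0, swap A[0],A[0] (no change) → [-10, -1, -14, -3, -2, -5]
j=1: A[1]=-1 > -5 → no swap
j=2: A[2]=-14 ≤ -5 → i=1, swap A[1],A[2] → [-10, -14, -1, -3, -2, -5]
j=3: A[3]=-3 > -5 → no swap
j=4: A[4]=-2 > -5 → no swap
final swap A[2],A[5] → [-10, -14, -5, -3, -2, -1]; return 2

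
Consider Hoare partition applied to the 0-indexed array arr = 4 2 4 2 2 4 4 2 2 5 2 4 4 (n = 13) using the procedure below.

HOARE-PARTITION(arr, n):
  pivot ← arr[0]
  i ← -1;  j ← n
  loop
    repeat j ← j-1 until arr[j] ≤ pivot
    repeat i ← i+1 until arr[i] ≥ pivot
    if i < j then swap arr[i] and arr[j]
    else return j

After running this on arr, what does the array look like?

pivot=4
j stops at 12 (4), i stops at 0 (4); swap ⇒ 4 2 4 2 2 4 4 2 2 5 2 4 4
j stops at 11 (4), i stops at 2 (4); swap ⇒ 4 2 4 2 2 4 4 2 2 5 2 4 4
j stops at 10 (2), i stops at 5 (4); swap ⇒ 4 2 4 2 2 2 4 2 2 5 4 4 4
j stops at 8 (2), i stops at 6 (4); swap ⇒ 4 2 4 2 2 2 2 2 4 5 4 4 4
j stops at 7, i stops at 8; i≥j ⇒ return 7. arr=4 2 4 2 2 2 2 2 4 5 4 4 4

4 2 4 2 2 2 2 2 4 5 4 4 4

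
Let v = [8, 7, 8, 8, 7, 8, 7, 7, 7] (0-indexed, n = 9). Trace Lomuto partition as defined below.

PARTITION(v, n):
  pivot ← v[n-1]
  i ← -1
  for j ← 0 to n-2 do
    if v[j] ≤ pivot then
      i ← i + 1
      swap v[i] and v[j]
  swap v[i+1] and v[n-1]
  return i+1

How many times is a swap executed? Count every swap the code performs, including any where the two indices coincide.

pivot=7, i=-1
j=0: 8>7, skip
j=1: 7≤7, i=0, swap(0,1) ⇒ [7, 8, 8, 8, 7, 8, 7, 7, 7]
j=2: 8>7, skip
j=3: 8>7, skip
j=4: 7≤7, i=1, swap(1,4) ⇒ [7, 7, 8, 8, 8, 8, 7, 7, 7]
j=5: 8>7, skip
j=6: 7≤7, i=2, swap(2,6) ⇒ [7, 7, 7, 8, 8, 8, 8, 7, 7]
j=7: 7≤7, i=3, swap(3,7) ⇒ [7, 7, 7, 7, 8, 8, 8, 8, 7]
swap(4,8) ⇒ [7, 7, 7, 7, 7, 8, 8, 8, 8]; return 4

5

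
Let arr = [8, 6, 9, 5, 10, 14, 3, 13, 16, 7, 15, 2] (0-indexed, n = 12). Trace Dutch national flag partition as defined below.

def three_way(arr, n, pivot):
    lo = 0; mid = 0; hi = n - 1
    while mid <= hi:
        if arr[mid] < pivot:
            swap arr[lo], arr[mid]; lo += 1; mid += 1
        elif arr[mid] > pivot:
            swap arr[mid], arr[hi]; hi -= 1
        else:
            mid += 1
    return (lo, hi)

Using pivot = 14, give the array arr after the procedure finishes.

lo=0 mid=0 hi=11
8<14: swap(0,0), lo=1 mid=1 ⇒ [8, 6, 9, 5, 10, 14, 3, 13, 16, 7, 15, 2]
6<14: swap(1,1), lo=2 mid=2 ⇒ [8, 6, 9, 5, 10, 14, 3, 13, 16, 7, 15, 2]
9<14: swap(2,2), lo=3 mid=3 ⇒ [8, 6, 9, 5, 10, 14, 3, 13, 16, 7, 15, 2]
5<14: swap(3,3), lo=4 mid=4 ⇒ [8, 6, 9, 5, 10, 14, 3, 13, 16, 7, 15, 2]
10<14: swap(4,4), lo=5 mid=5 ⇒ [8, 6, 9, 5, 10, 14, 3, 13, 16, 7, 15, 2]
14=14: mid=6
3<14: swap(5,6), lo=6 mid=7 ⇒ [8, 6, 9, 5, 10, 3, 14, 13, 16, 7, 15, 2]
13<14: swap(6,7), lo=7 mid=8 ⇒ [8, 6, 9, 5, 10, 3, 13, 14, 16, 7, 15, 2]
16>14: swap(8,11), hi=10 ⇒ [8, 6, 9, 5, 10, 3, 13, 14, 2, 7, 15, 16]
2<14: swap(7,8), lo=8 mid=9 ⇒ [8, 6, 9, 5, 10, 3, 13, 2, 14, 7, 15, 16]
7<14: swap(8,9), lo=9 mid=10 ⇒ [8, 6, 9, 5, 10, 3, 13, 2, 7, 14, 15, 16]
15>14: swap(10,10), hi=9 ⇒ [8, 6, 9, 5, 10, 3, 13, 2, 7, 14, 15, 16]
done. lo=9 hi=9; arr=[8, 6, 9, 5, 10, 3, 13, 2, 7, 14, 15, 16]

[8, 6, 9, 5, 10, 3, 13, 2, 7, 14, 15, 16]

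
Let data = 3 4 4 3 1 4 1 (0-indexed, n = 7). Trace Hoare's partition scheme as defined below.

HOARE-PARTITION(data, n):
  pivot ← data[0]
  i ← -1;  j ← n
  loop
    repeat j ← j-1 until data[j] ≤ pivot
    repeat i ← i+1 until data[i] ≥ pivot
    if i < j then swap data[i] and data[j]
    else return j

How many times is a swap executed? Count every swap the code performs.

3

pivot = data[0] = 3; i = -1, j = 7
j→6 (data[6]=1≤3), i→0 (data[0]=3≥3); i<j, swap → 1 4 4 3 1 4 3
j→4 (data[4]=1≤3), i→1 (data[1]=4≥3); i<j, swap → 1 1 4 3 4 4 3
j→3 (data[3]=3≤3), i→2 (data[2]=4≥3); i<j, swap → 1 1 3 4 4 4 3
j→2, i→3; i≥j, return j=2. data = 1 1 3 4 4 4 3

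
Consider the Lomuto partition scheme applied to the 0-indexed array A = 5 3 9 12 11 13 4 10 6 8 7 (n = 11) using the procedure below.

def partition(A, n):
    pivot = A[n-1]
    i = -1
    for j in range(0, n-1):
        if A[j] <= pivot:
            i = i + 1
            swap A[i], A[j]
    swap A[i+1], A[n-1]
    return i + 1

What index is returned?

pivot=7, i=-1
j=0: 5≤7, i=0, swap(0,0) ⇒ 5 3 9 12 11 13 4 10 6 8 7
j=1: 3≤7, i=1, swap(1,1) ⇒ 5 3 9 12 11 13 4 10 6 8 7
j=2: 9>7, skip
j=3: 12>7, skip
j=4: 11>7, skip
j=5: 13>7, skip
j=6: 4≤7, i=2, swap(2,6) ⇒ 5 3 4 12 11 13 9 10 6 8 7
j=7: 10>7, skip
j=8: 6≤7, i=3, swap(3,8) ⇒ 5 3 4 6 11 13 9 10 12 8 7
j=9: 8>7, skip
swap(4,10) ⇒ 5 3 4 6 7 13 9 10 12 8 11; return 4

4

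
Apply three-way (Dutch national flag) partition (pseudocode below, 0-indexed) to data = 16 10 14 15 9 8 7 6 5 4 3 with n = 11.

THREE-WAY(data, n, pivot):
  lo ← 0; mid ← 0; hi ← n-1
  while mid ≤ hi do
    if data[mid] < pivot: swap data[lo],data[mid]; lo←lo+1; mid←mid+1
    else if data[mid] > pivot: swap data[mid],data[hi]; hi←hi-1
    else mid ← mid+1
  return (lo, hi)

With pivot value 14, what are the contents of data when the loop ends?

3 10 4 9 8 7 6 5 14 15 16

lo=0 mid=0 hi=10
16>14: swap(0,10), hi=9 ⇒ 3 10 14 15 9 8 7 6 5 4 16
3<14: swap(0,0), lo=1 mid=1 ⇒ 3 10 14 15 9 8 7 6 5 4 16
10<14: swap(1,1), lo=2 mid=2 ⇒ 3 10 14 15 9 8 7 6 5 4 16
14=14: mid=3
15>14: swap(3,9), hi=8 ⇒ 3 10 14 4 9 8 7 6 5 15 16
4<14: swap(2,3), lo=3 mid=4 ⇒ 3 10 4 14 9 8 7 6 5 15 16
9<14: swap(3,4), lo=4 mid=5 ⇒ 3 10 4 9 14 8 7 6 5 15 16
8<14: swap(4,5), lo=5 mid=6 ⇒ 3 10 4 9 8 14 7 6 5 15 16
7<14: swap(5,6), lo=6 mid=7 ⇒ 3 10 4 9 8 7 14 6 5 15 16
6<14: swap(6,7), lo=7 mid=8 ⇒ 3 10 4 9 8 7 6 14 5 15 16
5<14: swap(7,8), lo=8 mid=9 ⇒ 3 10 4 9 8 7 6 5 14 15 16
done. lo=8 hi=8; data=3 10 4 9 8 7 6 5 14 15 16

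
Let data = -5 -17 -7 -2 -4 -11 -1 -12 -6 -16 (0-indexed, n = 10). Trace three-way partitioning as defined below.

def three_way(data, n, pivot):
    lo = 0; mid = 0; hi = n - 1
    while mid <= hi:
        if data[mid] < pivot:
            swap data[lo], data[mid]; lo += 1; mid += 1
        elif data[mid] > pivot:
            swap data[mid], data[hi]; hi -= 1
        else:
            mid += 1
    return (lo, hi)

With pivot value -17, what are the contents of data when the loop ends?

-17 -7 -2 -4 -11 -1 -12 -6 -16 -5

lo=0 mid=0 hi=9
-5>-17: swap(0,9), hi=8 ⇒ -16 -17 -7 -2 -4 -11 -1 -12 -6 -5
-16>-17: swap(0,8), hi=7 ⇒ -6 -17 -7 -2 -4 -11 -1 -12 -16 -5
-6>-17: swap(0,7), hi=6 ⇒ -12 -17 -7 -2 -4 -11 -1 -6 -16 -5
-12>-17: swap(0,6), hi=5 ⇒ -1 -17 -7 -2 -4 -11 -12 -6 -16 -5
-1>-17: swap(0,5), hi=4 ⇒ -11 -17 -7 -2 -4 -1 -12 -6 -16 -5
-11>-17: swap(0,4), hi=3 ⇒ -4 -17 -7 -2 -11 -1 -12 -6 -16 -5
-4>-17: swap(0,3), hi=2 ⇒ -2 -17 -7 -4 -11 -1 -12 -6 -16 -5
-2>-17: swap(0,2), hi=1 ⇒ -7 -17 -2 -4 -11 -1 -12 -6 -16 -5
-7>-17: swap(0,1), hi=0 ⇒ -17 -7 -2 -4 -11 -1 -12 -6 -16 -5
-17=-17: mid=1
done. lo=0 hi=0; data=-17 -7 -2 -4 -11 -1 -12 -6 -16 -5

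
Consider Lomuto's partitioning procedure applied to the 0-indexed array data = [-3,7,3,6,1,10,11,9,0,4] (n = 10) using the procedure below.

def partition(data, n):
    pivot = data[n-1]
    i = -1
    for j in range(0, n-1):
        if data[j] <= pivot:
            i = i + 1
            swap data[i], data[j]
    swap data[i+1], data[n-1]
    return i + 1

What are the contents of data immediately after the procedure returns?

pivot = data[9] = 4; i = -1
j=0: data[0]=-3 ≤ 4 → i=0, swap data[0],data[0] (no change) → [-3,7,3,6,1,10,11,9,0,4]
j=1: data[1]=7 > 4 → no swap
j=2: data[2]=3 ≤ 4 → i=1, swap data[1],data[2] → [-3,3,7,6,1,10,11,9,0,4]
j=3: data[3]=6 > 4 → no swap
j=4: data[4]=1 ≤ 4 → i=2, swap data[2],data[4] → [-3,3,1,6,7,10,11,9,0,4]
j=5: data[5]=10 > 4 → no swap
j=6: data[6]=11 > 4 → no swap
j=7: data[7]=9 > 4 → no swap
j=8: data[8]=0 ≤ 4 → i=3, swap data[3],data[8] → [-3,3,1,0,7,10,11,9,6,4]
final swap data[4],data[9] → [-3,3,1,0,4,10,11,9,6,7]; return 4

[-3,3,1,0,4,10,11,9,6,7]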